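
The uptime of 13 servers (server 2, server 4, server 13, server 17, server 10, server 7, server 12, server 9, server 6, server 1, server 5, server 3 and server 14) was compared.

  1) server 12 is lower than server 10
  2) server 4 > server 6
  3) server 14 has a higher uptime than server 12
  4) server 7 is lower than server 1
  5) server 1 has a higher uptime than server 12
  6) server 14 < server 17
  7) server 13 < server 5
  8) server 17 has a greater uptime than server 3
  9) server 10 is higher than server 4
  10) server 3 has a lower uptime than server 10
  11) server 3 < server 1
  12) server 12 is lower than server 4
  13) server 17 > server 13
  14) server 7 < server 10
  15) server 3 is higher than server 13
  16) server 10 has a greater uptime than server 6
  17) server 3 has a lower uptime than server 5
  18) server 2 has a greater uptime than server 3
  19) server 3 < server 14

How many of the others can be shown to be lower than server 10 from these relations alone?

6

The elements the relations force below server 10 are server 13, server 6, server 3, server 12, server 4, server 7 — no chain reaches any other.
That is 6.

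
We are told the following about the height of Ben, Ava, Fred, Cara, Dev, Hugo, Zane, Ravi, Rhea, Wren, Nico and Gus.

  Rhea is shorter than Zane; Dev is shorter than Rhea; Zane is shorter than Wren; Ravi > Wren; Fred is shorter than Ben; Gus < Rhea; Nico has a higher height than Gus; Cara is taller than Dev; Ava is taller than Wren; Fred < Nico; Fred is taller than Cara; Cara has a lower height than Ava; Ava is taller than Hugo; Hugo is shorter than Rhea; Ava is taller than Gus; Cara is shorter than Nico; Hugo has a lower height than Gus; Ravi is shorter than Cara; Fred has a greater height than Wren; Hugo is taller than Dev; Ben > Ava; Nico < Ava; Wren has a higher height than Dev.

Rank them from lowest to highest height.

Dev < Hugo < Gus < Rhea < Zane < Wren < Ravi < Cara < Fred < Nico < Ava < Ben

Each adjacent pair is fixed by a given relation: Dev < Hugo; Hugo < Gus; Gus < Rhea; Rhea < Zane; Zane < Wren; Wren < Ravi; Ravi < Cara; Cara < Fred; Fred < Nico; Nico < Ava; Ava < Ben. Chaining them end to end gives the full order.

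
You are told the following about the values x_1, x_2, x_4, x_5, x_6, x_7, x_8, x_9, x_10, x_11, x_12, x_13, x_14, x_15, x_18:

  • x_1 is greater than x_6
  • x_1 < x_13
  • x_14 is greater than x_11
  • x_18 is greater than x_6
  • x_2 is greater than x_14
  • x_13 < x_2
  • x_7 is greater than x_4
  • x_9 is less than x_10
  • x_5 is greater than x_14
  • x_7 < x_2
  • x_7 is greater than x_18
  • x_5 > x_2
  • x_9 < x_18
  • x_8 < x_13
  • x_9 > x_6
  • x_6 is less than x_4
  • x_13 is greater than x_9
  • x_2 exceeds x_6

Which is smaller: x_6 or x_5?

x_6

The relevant relations are x_6 < x_9; x_9 < x_18; x_18 < x_7; x_7 < x_2; x_2 < x_5.
Chaining these gives x_6 < x_9 < x_18 < x_7 < x_2 < x_5.
So x_6 < x_5; x_6 is the smaller of the two.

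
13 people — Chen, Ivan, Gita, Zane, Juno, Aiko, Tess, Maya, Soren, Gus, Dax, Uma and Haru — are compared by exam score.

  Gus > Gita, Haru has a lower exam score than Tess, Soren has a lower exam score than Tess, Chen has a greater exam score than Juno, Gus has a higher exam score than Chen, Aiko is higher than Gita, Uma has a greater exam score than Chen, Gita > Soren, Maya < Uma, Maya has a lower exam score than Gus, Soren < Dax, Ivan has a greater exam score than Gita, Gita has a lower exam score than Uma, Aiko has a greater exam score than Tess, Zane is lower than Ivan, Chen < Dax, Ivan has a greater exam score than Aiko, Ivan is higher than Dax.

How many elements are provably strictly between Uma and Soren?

The relations place Soren below Uma. An element lies strictly between them when it is forced above Soren and also forced below Uma.
Above Soren: {Gita, Dax, Gus, Tess, Aiko, Ivan}. Below Uma: {Juno, Chen, Gita, Maya}.
Intersection: {Gita} — 1.

1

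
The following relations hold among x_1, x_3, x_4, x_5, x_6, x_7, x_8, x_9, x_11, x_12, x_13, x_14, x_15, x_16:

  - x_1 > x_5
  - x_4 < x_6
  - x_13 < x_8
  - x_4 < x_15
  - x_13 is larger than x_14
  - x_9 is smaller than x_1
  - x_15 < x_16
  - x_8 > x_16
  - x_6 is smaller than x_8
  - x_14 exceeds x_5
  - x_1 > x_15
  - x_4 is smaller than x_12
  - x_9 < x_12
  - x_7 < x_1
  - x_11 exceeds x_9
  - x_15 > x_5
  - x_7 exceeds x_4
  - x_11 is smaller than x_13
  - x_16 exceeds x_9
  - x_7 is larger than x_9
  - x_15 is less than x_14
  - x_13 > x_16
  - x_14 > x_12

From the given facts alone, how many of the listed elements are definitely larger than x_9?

8

From x_9 the given relations immediately reach x_7, x_12, x_11, x_16, x_1.
From those, x_14, x_13, x_8 — 8 in total.
No other element is forced above x_9 by the given relations, so the count is 8.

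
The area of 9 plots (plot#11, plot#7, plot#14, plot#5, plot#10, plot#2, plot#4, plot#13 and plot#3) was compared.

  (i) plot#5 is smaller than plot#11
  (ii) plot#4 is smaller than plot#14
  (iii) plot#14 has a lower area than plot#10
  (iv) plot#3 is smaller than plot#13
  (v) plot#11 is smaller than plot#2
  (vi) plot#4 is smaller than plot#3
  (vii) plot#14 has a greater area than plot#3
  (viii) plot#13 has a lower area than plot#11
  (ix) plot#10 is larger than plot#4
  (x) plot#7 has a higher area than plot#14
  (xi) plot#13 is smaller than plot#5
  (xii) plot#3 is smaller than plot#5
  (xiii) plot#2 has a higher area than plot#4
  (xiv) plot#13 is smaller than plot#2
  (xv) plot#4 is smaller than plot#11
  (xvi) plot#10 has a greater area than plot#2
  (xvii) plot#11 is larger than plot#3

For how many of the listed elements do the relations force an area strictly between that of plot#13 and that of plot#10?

Chaining upward from plot#13 reaches: plot#5, plot#11, plot#2.
Chaining downward from plot#10 reaches: plot#4, plot#3, plot#5, plot#11, plot#14, plot#2.
Strictly between plot#13 and plot#10 are those in both lists: plot#5, plot#11, plot#2 — 3 elements.

3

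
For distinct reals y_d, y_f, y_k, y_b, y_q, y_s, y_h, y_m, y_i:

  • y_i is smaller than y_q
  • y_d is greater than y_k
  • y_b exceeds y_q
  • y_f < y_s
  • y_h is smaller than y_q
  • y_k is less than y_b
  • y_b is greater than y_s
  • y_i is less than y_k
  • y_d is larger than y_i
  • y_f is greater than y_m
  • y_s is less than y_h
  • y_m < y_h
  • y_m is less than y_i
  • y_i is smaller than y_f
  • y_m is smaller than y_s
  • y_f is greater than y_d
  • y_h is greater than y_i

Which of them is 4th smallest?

Piecing the relations together gives one ordering: y_m < y_i < y_k < y_d < y_f < y_s < y_h < y_q < y_b.
The 4th smallest is y_d.

y_d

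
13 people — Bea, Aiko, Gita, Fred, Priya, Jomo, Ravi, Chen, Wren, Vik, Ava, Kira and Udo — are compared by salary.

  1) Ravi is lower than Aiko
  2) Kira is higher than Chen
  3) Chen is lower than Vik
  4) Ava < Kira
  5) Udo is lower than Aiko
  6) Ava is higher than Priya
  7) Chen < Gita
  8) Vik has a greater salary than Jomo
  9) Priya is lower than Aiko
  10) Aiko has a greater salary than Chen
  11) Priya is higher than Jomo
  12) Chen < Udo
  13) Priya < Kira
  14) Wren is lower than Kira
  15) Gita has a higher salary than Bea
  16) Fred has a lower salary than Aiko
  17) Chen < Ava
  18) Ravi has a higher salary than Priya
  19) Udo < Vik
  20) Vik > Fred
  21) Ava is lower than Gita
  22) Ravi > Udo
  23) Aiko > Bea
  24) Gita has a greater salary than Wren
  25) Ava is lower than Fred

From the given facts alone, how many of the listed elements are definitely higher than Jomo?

The elements the relations force above Jomo are Priya, Ravi, Ava, Fred, Kira, Gita, Aiko, Vik — no chain reaches any other.
That is 8.

8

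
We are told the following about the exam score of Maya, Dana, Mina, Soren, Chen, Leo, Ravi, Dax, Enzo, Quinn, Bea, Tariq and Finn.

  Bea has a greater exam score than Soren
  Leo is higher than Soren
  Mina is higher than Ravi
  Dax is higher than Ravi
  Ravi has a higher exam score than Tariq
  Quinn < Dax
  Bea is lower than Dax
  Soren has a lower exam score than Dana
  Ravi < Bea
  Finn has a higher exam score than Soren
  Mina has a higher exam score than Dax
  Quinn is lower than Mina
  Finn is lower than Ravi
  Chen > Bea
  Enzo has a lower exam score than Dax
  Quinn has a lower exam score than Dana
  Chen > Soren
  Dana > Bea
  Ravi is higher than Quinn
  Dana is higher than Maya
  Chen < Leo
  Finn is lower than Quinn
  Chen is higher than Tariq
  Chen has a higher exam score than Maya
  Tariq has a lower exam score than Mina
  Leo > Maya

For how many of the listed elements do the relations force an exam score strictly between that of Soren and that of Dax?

4

The relations place Soren below Dax. An element lies strictly between them when it is forced above Soren and also forced below Dax.
Above Soren: {Finn, Quinn, Ravi, Bea, Chen, Leo, Mina, Dana}. Below Dax: {Tariq, Finn, Quinn, Ravi, Bea, Enzo}.
Intersection: {Finn, Quinn, Ravi, Bea} — 4.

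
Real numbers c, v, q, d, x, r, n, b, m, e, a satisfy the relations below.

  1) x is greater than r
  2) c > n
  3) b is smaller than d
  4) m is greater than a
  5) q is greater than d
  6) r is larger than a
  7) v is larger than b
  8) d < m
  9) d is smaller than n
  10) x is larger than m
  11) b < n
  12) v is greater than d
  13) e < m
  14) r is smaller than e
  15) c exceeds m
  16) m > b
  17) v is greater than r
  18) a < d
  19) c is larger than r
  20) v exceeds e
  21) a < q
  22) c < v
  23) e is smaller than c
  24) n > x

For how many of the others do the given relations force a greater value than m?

Directly above m: x, c.
One step further: n, v (4 so far).
No other element is forced above m by the given relations, so the count is 4.

4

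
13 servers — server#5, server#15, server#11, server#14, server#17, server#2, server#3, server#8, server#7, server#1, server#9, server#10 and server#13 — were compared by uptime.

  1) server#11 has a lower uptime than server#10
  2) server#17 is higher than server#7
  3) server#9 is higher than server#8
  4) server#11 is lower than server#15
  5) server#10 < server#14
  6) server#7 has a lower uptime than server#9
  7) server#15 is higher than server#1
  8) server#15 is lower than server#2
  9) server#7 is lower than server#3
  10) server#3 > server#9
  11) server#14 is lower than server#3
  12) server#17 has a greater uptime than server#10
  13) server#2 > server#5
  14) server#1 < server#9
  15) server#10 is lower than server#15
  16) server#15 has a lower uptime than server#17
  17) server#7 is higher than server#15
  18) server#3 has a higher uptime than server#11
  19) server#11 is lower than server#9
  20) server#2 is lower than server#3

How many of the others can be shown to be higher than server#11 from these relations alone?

8

The elements the relations force above server#11 are server#10, server#15, server#14, server#7, server#2, server#17, server#9, server#3 — no chain reaches any other.
That is 8.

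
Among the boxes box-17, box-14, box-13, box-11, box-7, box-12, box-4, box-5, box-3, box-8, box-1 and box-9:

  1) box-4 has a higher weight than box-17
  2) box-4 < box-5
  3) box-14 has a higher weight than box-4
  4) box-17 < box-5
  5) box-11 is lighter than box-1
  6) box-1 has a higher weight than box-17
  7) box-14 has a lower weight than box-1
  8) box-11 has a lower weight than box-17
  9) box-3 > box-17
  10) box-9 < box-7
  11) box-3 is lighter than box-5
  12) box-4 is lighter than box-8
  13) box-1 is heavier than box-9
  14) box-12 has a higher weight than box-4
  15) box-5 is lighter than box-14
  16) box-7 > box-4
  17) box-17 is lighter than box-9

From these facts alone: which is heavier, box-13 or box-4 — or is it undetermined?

Following every chain through box-4: above box-4 we get box-7, box-8, box-5, box-14, box-1, box-12; below box-4 we get box-11, box-17.
box-13 is not reached, and no chain runs the other way from box-13 to box-4.
So the given relations leave the order of box-4 and box-13 undetermined.

undetermined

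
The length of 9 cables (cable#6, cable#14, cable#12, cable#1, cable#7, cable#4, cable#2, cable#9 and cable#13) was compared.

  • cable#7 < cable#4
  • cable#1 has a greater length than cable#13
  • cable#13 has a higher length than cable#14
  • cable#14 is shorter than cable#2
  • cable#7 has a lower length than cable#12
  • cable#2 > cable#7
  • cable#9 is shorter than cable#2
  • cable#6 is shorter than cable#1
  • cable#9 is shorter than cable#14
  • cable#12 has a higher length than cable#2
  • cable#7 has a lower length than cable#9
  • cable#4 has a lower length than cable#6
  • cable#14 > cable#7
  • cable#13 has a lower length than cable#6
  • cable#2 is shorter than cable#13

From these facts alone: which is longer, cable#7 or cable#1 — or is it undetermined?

cable#1

cable#7 < cable#9 and cable#9 < cable#14 give cable#7 < cable#14.
Then cable#14 < cable#13 extends the chain to cable#13.
Then cable#13 < cable#6 extends the chain to cable#6.
With cable#6 < cable#1: cable#7 < cable#9 < cable#14 < cable#13 < cable#6 < cable#1.
So cable#1 is longer.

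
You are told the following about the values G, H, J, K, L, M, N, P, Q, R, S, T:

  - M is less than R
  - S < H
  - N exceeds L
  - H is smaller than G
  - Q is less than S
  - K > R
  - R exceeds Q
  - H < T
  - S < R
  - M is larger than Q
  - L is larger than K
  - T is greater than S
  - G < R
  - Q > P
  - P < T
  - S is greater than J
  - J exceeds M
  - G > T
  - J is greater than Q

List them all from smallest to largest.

Nothing is placed below P, so it is least; from there P < Q; Q < M; M < J; J < S; S < H; H < T; T < G; G < R; R < K; K < L; L < N, each given directly.

P < Q < M < J < S < H < T < G < R < K < L < N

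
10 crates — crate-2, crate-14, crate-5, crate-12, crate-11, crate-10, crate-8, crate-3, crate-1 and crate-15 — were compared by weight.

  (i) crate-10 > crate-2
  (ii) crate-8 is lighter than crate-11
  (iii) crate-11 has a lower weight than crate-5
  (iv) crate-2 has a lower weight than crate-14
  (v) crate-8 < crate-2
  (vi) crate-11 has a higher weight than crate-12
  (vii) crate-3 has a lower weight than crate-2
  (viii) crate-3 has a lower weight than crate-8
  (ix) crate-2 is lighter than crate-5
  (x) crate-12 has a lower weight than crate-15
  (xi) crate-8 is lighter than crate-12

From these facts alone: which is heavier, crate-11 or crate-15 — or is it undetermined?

Following every chain through crate-11: above crate-11 we get crate-5; below crate-11 we get crate-3, crate-8, crate-12.
crate-15 is not reached, and no chain runs the other way from crate-15 to crate-11.
So the given relations leave the order of crate-11 and crate-15 undetermined.

undetermined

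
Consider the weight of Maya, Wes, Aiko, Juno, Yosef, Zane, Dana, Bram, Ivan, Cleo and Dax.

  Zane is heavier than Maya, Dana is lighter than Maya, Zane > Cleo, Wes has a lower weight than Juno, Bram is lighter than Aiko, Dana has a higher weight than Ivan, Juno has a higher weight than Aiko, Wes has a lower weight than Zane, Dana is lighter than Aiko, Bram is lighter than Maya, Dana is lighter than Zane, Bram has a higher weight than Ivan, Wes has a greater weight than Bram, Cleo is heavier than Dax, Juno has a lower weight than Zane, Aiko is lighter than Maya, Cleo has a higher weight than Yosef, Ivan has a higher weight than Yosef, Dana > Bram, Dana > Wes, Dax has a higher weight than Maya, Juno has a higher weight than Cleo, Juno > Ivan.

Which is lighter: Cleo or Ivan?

Ivan < Bram and Bram < Wes give Ivan < Wes.
With Wes < Dana: Ivan < Bram < Wes < Dana.
Then Dana < Aiko extends the chain to Aiko.
With Aiko < Maya: Ivan < Bram < Wes < Dana < Aiko < Maya.
Then Maya < Dax extends the chain to Dax.
With Dax < Cleo: Ivan < Bram < Wes < Dana < Aiko < Maya < Dax < Cleo.
So Ivan < Cleo; Ivan is the lighter of the two.

Ivan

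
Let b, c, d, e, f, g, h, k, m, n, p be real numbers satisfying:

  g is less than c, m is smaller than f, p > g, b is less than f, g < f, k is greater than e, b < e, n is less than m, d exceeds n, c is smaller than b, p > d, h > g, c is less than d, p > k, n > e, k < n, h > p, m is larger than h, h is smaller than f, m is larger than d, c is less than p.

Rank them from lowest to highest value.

The consecutive links are each given: g < c; c < b; b < e; e < k; k < n; n < d; d < p; p < h; h < m; m < f.

g < c < b < e < k < n < d < p < h < m < f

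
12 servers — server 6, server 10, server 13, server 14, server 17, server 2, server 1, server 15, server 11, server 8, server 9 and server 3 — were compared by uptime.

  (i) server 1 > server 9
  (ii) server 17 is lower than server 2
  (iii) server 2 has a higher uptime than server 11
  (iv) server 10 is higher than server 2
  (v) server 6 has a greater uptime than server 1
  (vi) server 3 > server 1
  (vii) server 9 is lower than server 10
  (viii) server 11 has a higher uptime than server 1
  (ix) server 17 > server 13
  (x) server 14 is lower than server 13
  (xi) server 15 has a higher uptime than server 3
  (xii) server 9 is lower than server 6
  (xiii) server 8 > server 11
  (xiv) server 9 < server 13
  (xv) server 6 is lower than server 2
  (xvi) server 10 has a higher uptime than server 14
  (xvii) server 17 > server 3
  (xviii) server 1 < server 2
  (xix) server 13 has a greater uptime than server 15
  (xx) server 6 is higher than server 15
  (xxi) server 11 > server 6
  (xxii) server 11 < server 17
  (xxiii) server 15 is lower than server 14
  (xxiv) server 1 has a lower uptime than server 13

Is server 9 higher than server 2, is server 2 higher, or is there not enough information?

Link the given pairs in sequence: server 9 < server 1; server 1 < server 3; server 3 < server 15; server 15 < server 6; server 6 < server 11; server 11 < server 17; server 17 < server 2.
Together: server 9 < server 1 < server 3 < server 15 < server 6 < server 11 < server 17 < server 2.
So server 2 is higher.

server 2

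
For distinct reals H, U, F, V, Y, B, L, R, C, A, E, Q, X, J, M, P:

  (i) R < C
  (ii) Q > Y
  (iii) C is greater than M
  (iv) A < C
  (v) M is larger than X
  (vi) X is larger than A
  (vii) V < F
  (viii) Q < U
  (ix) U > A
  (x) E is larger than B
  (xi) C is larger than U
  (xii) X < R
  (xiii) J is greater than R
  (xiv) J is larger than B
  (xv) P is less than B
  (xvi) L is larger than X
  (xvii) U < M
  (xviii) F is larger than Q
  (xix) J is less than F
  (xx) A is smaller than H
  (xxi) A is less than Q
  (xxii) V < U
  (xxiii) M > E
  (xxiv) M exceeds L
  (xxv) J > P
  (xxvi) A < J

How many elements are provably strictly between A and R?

1

Chaining upward from A reaches: X, Q, H, L, U, M, C, J, F.
Chaining downward from R reaches: X.
Strictly between A and R are those in both lists: X — 1 element.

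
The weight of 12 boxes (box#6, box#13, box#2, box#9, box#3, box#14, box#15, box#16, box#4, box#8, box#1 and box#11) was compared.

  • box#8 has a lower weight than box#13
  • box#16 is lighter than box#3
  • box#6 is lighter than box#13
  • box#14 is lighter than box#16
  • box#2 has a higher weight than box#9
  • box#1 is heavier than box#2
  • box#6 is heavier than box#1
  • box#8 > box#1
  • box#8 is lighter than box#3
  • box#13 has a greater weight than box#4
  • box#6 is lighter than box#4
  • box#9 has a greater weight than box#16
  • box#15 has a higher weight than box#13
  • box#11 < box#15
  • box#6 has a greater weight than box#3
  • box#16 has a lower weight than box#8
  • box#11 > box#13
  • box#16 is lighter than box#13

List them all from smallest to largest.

box#14 < box#16 < box#9 < box#2 < box#1 < box#8 < box#3 < box#6 < box#4 < box#13 < box#11 < box#15

Each adjacent pair is fixed by a given relation: box#14 < box#16; box#16 < box#9; box#9 < box#2; box#2 < box#1; box#1 < box#8; box#8 < box#3; box#3 < box#6; box#6 < box#4; box#4 < box#13; box#13 < box#11; box#11 < box#15. Chaining them end to end gives the full order.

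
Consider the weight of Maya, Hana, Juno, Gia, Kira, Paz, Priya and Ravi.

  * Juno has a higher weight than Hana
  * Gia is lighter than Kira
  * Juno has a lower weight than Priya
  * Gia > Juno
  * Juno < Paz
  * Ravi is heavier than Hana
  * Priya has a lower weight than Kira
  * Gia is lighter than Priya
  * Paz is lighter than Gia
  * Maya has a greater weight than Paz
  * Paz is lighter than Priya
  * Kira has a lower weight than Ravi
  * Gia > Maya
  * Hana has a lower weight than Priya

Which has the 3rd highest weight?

Piecing the relations together gives one ordering: Hana < Juno < Paz < Maya < Gia < Priya < Kira < Ravi.
The 3rd largest is Priya.

Priya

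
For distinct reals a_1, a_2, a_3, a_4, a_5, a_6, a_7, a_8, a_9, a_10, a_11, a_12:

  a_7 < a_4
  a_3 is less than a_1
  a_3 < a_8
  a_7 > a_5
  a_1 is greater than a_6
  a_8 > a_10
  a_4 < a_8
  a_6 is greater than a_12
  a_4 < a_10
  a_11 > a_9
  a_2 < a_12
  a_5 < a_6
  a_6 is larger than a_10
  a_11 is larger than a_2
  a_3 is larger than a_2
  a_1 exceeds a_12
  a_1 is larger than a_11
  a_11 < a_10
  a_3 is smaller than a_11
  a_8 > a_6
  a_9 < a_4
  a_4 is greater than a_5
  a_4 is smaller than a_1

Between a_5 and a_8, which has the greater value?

Chaining the given relations: a_5 < a_7 < a_4 < a_10 < a_6 < a_8.
So a_5 < a_8; a_8 is the larger of the two.

a_8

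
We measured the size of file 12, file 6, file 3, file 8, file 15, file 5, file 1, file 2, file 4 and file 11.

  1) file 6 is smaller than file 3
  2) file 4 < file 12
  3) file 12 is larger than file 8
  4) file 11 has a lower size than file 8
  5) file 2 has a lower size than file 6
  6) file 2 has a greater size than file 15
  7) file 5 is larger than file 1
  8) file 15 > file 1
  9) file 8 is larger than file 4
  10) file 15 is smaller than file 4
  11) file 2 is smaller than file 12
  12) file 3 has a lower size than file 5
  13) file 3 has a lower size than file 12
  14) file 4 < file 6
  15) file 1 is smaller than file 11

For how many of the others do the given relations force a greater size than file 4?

The elements the relations force above file 4 are file 6, file 3, file 8, file 12, file 5 — no chain reaches any other.
That is 5.

5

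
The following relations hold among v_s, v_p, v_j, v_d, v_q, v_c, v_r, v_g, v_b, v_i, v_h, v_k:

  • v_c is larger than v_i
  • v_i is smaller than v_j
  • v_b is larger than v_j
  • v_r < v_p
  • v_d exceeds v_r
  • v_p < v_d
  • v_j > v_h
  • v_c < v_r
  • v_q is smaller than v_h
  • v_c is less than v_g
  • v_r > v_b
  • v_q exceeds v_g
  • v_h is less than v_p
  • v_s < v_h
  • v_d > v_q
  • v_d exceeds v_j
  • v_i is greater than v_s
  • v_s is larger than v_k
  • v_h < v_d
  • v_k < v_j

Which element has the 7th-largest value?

Chaining the given pairs: v_k < v_s < v_i < v_c < v_g < v_q < v_h < v_j < v_b < v_r < v_p < v_d.
The 7th largest is v_q.

v_q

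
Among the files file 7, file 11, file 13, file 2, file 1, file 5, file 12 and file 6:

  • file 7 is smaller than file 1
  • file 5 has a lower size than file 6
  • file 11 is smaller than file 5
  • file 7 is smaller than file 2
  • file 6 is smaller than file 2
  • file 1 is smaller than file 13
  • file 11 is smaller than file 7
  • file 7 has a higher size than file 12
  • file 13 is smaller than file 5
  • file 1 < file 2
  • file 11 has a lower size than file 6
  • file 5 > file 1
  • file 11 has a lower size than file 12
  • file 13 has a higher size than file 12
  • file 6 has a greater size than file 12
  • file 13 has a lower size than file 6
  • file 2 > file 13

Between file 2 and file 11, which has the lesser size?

file 11

Link the given pairs in sequence: file 11 < file 12; file 12 < file 7; file 7 < file 1; file 1 < file 13; file 13 < file 5; file 5 < file 6; file 6 < file 2.
Together: file 11 < file 12 < file 7 < file 1 < file 13 < file 5 < file 6 < file 2.
So file 11 < file 2; file 11 is the smaller of the two.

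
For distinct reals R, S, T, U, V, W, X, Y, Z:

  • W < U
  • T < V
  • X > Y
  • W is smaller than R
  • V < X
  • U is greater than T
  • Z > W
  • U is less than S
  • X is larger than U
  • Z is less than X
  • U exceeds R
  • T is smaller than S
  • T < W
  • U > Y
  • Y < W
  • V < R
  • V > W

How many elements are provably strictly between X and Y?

5

Chaining upward from Y reaches: W, V, R, U, Z, S.
Chaining downward from X reaches: T, W, V, R, U, Z.
Strictly between Y and X are those in both lists: W, V, R, U, Z — 5 elements.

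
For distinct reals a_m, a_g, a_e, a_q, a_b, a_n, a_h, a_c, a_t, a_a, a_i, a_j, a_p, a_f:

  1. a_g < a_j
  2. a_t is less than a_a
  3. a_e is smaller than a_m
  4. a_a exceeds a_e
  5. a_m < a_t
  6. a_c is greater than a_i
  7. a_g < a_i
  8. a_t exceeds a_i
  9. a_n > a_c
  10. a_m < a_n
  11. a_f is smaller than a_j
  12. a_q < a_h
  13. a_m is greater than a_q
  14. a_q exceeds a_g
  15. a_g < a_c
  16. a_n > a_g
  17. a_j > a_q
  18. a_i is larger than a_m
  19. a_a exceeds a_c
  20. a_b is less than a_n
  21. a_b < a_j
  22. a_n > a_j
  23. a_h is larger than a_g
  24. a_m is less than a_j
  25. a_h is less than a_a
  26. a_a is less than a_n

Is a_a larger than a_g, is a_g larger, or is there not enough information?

a_a

Following the relations from a_g: a_g < a_q < a_m < a_i < a_c < a_a.
So a_a is larger.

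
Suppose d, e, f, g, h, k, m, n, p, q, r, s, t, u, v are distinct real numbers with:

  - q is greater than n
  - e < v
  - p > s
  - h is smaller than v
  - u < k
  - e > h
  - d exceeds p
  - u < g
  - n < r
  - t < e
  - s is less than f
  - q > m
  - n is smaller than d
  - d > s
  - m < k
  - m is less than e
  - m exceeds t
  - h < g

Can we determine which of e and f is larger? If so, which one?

undetermined

Following every chain through f: below f we get s.
e is not reached, and no chain runs the other way from e to f.
So the given relations leave the order of f and e undetermined.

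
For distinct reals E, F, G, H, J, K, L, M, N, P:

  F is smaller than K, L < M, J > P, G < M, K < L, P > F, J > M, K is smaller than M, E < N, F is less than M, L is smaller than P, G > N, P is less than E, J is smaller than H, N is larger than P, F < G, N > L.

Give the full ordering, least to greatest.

F < K < L < P < E < N < G < M < J < H

Each adjacent pair is fixed by a given relation: F < K; K < L; L < P; P < E; E < N; N < G; G < M; M < J; J < H. Chaining them end to end gives the full order.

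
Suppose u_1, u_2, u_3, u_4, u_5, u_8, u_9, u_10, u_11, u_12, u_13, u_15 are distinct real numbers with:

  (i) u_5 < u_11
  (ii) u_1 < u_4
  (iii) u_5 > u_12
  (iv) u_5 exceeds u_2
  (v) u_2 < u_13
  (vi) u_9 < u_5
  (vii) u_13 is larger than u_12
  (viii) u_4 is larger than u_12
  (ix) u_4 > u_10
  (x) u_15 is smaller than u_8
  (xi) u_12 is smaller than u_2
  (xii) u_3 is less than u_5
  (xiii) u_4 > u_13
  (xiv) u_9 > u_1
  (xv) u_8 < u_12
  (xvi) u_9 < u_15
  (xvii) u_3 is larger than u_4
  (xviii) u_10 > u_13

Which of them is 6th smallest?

Chaining the given pairs: u_1 < u_9 < u_15 < u_8 < u_12 < u_2 < u_13 < u_10 < u_4 < u_3 < u_5 < u_11.
Counting 6 from the smallest end gives u_2.

u_2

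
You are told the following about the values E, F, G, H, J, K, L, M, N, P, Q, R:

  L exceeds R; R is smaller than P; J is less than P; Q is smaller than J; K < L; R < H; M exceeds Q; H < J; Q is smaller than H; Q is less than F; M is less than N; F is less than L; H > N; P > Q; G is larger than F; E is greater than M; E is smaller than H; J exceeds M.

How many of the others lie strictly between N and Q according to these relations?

1

Chaining upward from Q reaches: F, M, E, H, J, G, P, L.
Chaining downward from N reaches: M.
Strictly between Q and N are those in both lists: M — 1 element.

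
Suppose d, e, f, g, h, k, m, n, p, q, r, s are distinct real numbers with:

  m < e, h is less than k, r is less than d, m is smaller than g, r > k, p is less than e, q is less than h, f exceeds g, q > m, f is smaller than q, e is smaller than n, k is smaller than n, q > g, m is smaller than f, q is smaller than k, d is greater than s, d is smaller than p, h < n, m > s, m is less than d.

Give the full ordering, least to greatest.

s < m < g < f < q < h < k < r < d < p < e < n

The consecutive links are each given: s < m; m < g; g < f; f < q; q < h; h < k; k < r; r < d; d < p; p < e; e < n.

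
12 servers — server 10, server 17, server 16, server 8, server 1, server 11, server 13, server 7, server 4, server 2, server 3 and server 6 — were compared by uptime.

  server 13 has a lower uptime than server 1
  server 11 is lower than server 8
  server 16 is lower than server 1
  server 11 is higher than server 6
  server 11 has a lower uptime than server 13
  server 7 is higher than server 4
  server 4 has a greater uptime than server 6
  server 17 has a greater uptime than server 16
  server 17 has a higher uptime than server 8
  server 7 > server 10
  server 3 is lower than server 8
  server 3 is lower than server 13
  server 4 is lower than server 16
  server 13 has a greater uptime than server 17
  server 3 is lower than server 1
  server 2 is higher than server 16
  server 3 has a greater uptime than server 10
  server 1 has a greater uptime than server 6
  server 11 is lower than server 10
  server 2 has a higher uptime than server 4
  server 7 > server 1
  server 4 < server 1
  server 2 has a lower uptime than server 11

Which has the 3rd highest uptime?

Chaining the given pairs: server 6 < server 4 < server 16 < server 2 < server 11 < server 10 < server 3 < server 8 < server 17 < server 13 < server 1 < server 7.
The 3rd largest is server 13.

server 13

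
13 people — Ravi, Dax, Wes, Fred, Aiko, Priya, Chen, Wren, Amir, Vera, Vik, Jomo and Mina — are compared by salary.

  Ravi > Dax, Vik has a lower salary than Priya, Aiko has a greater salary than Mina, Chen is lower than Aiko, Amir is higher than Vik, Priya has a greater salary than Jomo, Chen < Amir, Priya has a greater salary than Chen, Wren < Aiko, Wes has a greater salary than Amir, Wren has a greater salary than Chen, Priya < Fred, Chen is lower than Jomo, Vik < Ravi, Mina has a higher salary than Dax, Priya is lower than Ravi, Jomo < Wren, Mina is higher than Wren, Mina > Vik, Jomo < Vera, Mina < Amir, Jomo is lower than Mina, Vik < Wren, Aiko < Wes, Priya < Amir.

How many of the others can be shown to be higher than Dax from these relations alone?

From Dax the given relations immediately reach Ravi, Mina.
From those, Amir, Aiko — 4 in total.
From those, Wes — 5 in total.
Nothing else is reachable above Dax; 5 in all.

5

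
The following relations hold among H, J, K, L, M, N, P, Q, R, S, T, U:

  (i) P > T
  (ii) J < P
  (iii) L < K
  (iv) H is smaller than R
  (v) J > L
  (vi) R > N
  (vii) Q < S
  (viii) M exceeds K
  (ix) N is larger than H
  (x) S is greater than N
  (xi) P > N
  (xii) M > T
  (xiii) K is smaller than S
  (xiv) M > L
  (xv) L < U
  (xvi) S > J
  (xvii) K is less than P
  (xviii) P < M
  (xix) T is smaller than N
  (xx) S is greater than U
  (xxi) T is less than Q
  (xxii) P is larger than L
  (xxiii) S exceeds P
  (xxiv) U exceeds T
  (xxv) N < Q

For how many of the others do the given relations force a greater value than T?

7

Directly above T: N, U, P, Q, M.
One step further: R, S (7 so far).
Nothing else is reachable above T; 7 in all.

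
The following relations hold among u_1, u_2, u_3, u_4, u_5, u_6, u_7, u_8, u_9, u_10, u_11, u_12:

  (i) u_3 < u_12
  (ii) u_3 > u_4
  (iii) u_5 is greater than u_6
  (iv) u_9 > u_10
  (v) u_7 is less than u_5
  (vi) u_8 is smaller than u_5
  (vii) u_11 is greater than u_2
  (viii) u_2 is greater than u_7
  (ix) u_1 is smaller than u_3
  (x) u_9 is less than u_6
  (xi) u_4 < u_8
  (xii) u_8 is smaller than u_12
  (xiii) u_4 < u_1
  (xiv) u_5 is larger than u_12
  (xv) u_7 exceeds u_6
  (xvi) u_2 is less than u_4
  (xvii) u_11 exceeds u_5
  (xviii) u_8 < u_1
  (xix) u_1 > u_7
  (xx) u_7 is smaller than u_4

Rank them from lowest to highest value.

The consecutive links are each given: u_10 < u_9; u_9 < u_6; u_6 < u_7; u_7 < u_2; u_2 < u_4; u_4 < u_8; u_8 < u_1; u_1 < u_3; u_3 < u_12; u_12 < u_5; u_5 < u_11.

u_10 < u_9 < u_6 < u_7 < u_2 < u_4 < u_8 < u_1 < u_3 < u_12 < u_5 < u_11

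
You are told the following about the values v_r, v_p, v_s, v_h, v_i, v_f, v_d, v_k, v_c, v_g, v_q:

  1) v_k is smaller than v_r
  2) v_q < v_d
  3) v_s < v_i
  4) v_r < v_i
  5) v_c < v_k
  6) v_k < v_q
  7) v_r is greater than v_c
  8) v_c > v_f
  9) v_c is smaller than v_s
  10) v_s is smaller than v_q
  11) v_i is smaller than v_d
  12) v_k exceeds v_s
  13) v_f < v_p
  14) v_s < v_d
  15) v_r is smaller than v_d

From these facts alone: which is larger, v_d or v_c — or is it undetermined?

v_c < v_s < v_k < v_q < v_d, by transitivity through v_s, v_k, v_q.
So v_d is larger.

v_d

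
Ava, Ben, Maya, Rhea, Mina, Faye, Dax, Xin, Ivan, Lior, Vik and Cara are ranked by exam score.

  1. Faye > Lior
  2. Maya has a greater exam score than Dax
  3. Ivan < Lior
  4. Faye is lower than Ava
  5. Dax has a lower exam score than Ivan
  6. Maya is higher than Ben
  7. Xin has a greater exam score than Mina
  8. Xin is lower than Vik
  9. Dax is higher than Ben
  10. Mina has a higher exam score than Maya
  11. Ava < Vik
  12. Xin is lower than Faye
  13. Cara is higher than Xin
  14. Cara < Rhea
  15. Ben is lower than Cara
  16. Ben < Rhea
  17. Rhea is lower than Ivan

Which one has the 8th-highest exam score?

Xin

Piecing the relations together gives one ordering: Ben < Dax < Maya < Mina < Xin < Cara < Rhea < Ivan < Lior < Faye < Ava < Vik.
The 8th largest is Xin.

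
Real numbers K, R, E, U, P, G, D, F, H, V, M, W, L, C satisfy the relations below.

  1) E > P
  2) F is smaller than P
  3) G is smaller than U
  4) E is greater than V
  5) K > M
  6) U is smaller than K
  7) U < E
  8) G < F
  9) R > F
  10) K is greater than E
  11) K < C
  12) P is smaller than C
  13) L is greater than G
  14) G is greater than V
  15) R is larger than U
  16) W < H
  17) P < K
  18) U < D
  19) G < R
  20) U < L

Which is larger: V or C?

C

V < G < F < P < E < K < C, by transitivity through G, F, P, E, K.
So V < C; C is the larger of the two.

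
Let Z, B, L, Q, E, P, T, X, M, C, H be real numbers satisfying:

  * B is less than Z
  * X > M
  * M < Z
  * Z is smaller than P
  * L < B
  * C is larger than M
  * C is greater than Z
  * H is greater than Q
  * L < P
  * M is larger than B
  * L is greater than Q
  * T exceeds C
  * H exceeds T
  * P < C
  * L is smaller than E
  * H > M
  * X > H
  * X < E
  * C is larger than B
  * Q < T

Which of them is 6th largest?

Chaining the given pairs: Q < L < B < M < Z < P < C < T < H < X < E.
Counting 6 from the largest end gives P.

P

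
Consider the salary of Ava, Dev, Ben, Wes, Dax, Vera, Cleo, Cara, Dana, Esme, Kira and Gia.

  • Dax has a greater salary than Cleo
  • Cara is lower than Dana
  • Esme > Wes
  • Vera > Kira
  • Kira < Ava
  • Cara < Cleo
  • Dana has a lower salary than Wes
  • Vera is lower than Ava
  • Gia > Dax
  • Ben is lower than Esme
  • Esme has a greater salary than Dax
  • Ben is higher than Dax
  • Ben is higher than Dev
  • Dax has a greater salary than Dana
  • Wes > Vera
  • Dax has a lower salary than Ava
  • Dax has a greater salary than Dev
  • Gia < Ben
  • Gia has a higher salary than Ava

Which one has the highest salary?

Esme

Chaining downward from Esme: directly below it, Dax, Wes, Ben; then Dev, Vera, Cleo, Dana, Gia; then Cara, Kira, Ava.
That covers every other element, and nothing is given above Esme, so Esme is the highest salary.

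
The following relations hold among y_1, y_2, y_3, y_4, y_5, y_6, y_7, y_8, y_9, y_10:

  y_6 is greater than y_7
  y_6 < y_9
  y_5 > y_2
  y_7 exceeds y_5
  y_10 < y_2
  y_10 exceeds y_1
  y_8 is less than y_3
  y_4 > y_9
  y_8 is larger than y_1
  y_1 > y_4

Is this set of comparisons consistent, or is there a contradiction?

Chaining the given relations yields y_10 < y_2 < y_5 < y_7 < y_6 < y_9 < y_4 < y_1, so y_10 < y_1. But one relation states y_1 < y_10. These cannot both hold.

inconsistent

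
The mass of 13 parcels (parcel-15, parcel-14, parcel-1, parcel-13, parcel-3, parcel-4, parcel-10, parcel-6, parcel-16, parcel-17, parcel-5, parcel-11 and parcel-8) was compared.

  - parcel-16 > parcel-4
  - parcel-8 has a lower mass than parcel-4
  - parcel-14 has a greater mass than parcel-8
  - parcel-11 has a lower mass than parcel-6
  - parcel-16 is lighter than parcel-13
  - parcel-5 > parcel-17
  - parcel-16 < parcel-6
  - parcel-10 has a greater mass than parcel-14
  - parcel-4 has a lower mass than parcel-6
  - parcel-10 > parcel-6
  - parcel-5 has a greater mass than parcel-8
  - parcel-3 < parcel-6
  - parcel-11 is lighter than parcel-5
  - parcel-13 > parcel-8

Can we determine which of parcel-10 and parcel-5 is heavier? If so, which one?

undetermined

Following every chain through parcel-10: below parcel-10 we get parcel-8, parcel-4, parcel-14, parcel-3, parcel-11, parcel-16, parcel-6.
parcel-5 is not reached, and no chain runs the other way from parcel-5 to parcel-10.
So the given relations leave the order of parcel-10 and parcel-5 undetermined.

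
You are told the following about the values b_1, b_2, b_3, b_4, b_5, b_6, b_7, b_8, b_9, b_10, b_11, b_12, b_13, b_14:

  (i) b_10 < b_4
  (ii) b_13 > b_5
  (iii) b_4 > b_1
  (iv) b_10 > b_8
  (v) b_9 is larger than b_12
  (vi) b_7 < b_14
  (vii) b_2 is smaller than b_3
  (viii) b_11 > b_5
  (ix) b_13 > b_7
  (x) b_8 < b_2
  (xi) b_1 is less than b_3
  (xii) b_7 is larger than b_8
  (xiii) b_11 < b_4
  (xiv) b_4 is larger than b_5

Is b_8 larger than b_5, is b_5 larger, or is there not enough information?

Following every chain through b_8: above b_8 we get b_7, b_10, b_13, b_2, b_14, b_3, b_4.
b_5 is not reached, and no chain runs the other way from b_5 to b_8.
So the given relations leave the order of b_8 and b_5 undetermined.

undetermined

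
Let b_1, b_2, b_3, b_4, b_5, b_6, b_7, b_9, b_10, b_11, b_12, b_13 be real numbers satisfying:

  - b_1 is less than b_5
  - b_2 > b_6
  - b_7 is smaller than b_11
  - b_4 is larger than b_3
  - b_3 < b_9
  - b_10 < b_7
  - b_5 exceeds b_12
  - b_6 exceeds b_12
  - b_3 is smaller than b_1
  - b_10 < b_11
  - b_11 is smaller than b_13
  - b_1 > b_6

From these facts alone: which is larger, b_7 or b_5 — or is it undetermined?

Following every chain through b_7: above b_7 we get b_11, b_13; below b_7 we get b_10.
b_5 is not reached, and no chain runs the other way from b_5 to b_7.
So the given relations leave the order of b_7 and b_5 undetermined.

undetermined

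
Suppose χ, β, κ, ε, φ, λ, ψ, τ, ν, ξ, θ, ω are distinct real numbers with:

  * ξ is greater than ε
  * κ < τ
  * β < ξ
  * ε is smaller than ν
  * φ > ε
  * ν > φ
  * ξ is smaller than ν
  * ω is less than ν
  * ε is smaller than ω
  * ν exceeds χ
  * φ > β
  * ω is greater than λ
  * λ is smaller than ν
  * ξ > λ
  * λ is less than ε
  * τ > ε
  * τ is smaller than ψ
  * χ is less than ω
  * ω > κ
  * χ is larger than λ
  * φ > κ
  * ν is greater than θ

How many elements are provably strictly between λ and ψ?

The relations place λ below ψ. An element lies strictly between them when it is forced above λ and also forced below ψ.
Above λ: {ε, ξ, χ, ω, τ, φ, ν}. Below ψ: {κ, ε, τ}.
Intersection: {ε, τ} — 2.

2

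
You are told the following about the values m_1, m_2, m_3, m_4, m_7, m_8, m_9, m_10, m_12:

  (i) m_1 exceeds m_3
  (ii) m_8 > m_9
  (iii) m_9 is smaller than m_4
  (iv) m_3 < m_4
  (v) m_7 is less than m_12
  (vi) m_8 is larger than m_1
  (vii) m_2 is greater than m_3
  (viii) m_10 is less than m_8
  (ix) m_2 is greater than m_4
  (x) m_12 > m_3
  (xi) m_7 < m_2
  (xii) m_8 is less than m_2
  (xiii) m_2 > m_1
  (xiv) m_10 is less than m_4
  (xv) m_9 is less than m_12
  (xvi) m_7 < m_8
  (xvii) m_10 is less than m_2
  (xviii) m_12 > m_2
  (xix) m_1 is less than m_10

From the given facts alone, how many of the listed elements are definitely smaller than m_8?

The elements the relations force below m_8 are m_3, m_1, m_9, m_10, m_7 — no chain reaches any other.
That is 5.

5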